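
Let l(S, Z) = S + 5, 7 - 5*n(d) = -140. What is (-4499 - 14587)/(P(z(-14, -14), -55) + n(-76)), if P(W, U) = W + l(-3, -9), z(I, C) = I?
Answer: -31810/29 ≈ -1096.9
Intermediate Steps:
n(d) = 147/5 (n(d) = 7/5 - 1/5*(-140) = 7/5 + 28 = 147/5)
l(S, Z) = 5 + S
P(W, U) = 2 + W (P(W, U) = W + (5 - 3) = W + 2 = 2 + W)
(-4499 - 14587)/(P(z(-14, -14), -55) + n(-76)) = (-4499 - 14587)/((2 - 14) + 147/5) = -19086/(-12 + 147/5) = -19086/87/5 = -19086*5/87 = -31810/29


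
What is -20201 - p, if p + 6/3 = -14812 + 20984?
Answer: -26371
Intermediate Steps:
p = 6170 (p = -2 + (-14812 + 20984) = -2 + 6172 = 6170)
-20201 - p = -20201 - 1*6170 = -20201 - 6170 = -26371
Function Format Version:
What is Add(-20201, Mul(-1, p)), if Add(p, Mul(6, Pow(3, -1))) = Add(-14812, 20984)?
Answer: -26371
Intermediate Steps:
p = 6170 (p = Add(-2, Add(-14812, 20984)) = Add(-2, 6172) = 6170)
Add(-20201, Mul(-1, p)) = Add(-20201, Mul(-1, 6170)) = Add(-20201, -6170) = -26371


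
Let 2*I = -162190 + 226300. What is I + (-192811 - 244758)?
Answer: -405514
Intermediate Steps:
I = 32055 (I = (-162190 + 226300)/2 = (½)*64110 = 32055)
I + (-192811 - 244758) = 32055 + (-192811 - 244758) = 32055 - 437569 = -405514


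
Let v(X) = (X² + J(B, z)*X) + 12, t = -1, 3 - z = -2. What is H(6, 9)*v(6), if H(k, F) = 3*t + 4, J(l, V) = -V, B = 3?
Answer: 18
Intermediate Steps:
z = 5 (z = 3 - 1*(-2) = 3 + 2 = 5)
H(k, F) = 1 (H(k, F) = 3*(-1) + 4 = -3 + 4 = 1)
v(X) = 12 + X² - 5*X (v(X) = (X² + (-1*5)*X) + 12 = (X² - 5*X) + 12 = 12 + X² - 5*X)
H(6, 9)*v(6) = 1*(12 + 6² - 5*6) = 1*(12 + 36 - 30) = 1*18 = 18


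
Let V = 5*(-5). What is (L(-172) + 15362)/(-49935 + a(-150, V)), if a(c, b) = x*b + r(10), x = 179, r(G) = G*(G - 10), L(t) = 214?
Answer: -7788/27205 ≈ -0.28627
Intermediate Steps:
V = -25
r(G) = G*(-10 + G)
a(c, b) = 179*b (a(c, b) = 179*b + 10*(-10 + 10) = 179*b + 10*0 = 179*b + 0 = 179*b)
(L(-172) + 15362)/(-49935 + a(-150, V)) = (214 + 15362)/(-49935 + 179*(-25)) = 15576/(-49935 - 4475) = 15576/(-54410) = 15576*(-1/54410) = -7788/27205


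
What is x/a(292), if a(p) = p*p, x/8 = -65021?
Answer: -65021/10658 ≈ -6.1007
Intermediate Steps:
x = -520168 (x = 8*(-65021) = -520168)
a(p) = p**2
x/a(292) = -520168/(292**2) = -520168/85264 = -520168*1/85264 = -65021/10658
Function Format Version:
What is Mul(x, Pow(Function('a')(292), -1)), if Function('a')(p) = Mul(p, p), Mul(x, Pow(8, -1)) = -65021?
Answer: Rational(-65021, 10658) ≈ -6.1007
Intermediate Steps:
x = -520168 (x = Mul(8, -65021) = -520168)
Function('a')(p) = Pow(p, 2)
Mul(x, Pow(Function('a')(292), -1)) = Mul(-520168, Pow(Pow(292, 2), -1)) = Mul(-520168, Pow(85264, -1)) = Mul(-520168, Rational(1, 85264)) = Rational(-65021, 10658)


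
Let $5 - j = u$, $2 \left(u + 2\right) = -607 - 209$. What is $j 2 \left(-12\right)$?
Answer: $-9960$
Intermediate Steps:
$u = -410$ ($u = -2 + \frac{-607 - 209}{2} = -2 + \frac{1}{2} \left(-816\right) = -2 - 408 = -410$)
$j = 415$ ($j = 5 - -410 = 5 + 410 = 415$)
$j 2 \left(-12\right) = 415 \cdot 2 \left(-12\right) = 415 \left(-24\right) = -9960$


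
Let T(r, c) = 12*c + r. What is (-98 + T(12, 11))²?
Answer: 2116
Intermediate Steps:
T(r, c) = r + 12*c
(-98 + T(12, 11))² = (-98 + (12 + 12*11))² = (-98 + (12 + 132))² = (-98 + 144)² = 46² = 2116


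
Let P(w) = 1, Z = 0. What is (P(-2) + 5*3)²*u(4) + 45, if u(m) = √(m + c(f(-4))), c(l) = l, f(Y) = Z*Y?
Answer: 557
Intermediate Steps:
f(Y) = 0 (f(Y) = 0*Y = 0)
u(m) = √m (u(m) = √(m + 0) = √m)
(P(-2) + 5*3)²*u(4) + 45 = (1 + 5*3)²*√4 + 45 = (1 + 15)²*2 + 45 = 16²*2 + 45 = 256*2 + 45 = 512 + 45 = 557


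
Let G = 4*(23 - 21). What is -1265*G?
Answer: -10120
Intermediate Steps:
G = 8 (G = 4*2 = 8)
-1265*G = -1265*8 = -10120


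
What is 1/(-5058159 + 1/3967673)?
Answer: -3967673/20069120894006 ≈ -1.9770e-7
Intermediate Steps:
1/(-5058159 + 1/3967673) = 1/(-20069120894006/3967673) = -3967673/20069120894006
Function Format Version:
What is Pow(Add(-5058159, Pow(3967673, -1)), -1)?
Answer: Rational(-3967673, 20069120894006) ≈ -1.9770e-7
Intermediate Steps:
Pow(Add(-5058159, Pow(3967673, -1)), -1) = Pow(Add(-5058159, Rational(1, 3967673)), -1) = Pow(Rational(-20069120894006, 3967673), -1) = Rational(-3967673, 20069120894006)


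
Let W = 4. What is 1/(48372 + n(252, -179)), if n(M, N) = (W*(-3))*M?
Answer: 1/45348 ≈ 2.2052e-5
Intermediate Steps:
n(M, N) = -12*M (n(M, N) = (4*(-3))*M = -12*M)
1/(48372 + n(252, -179)) = 1/(48372 - 12*252) = 1/(48372 - 3024) = 1/45348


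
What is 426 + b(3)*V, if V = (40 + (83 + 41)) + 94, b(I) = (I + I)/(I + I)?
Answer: 684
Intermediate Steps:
b(I) = 1 (b(I) = (2*I)/((2*I)) = (2*I)*(1/(2*I)) = 1)
V = 258 (V = (40 + 124) + 94 = 164 + 94 = 258)
426 + b(3)*V = 426 + 1*258 = 426 + 258 = 684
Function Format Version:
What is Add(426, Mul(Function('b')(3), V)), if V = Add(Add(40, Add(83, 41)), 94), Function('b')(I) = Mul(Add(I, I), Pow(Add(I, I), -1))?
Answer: 684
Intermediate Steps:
Function('b')(I) = 1 (Function('b')(I) = Mul(Mul(2, I), Pow(Mul(2, I), -1)) = Mul(Mul(2, I), Mul(Rational(1, 2), Pow(I, -1))) = 1)
V = 258 (V = Add(Add(40, 124), 94) = Add(164, 94) = 258)
Add(426, Mul(Function('b')(3), V)) = Add(426, Mul(1, 258)) = Add(426, 258) = 684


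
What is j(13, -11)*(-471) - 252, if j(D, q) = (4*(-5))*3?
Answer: 28008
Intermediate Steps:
j(D, q) = -60 (j(D, q) = -20*3 = -60)
j(13, -11)*(-471) - 252 = -60*(-471) - 252 = 28260 - 252 = 28008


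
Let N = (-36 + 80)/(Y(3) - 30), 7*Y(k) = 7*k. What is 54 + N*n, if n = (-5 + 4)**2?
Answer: 1414/27 ≈ 52.370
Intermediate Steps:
Y(k) = k (Y(k) = (7*k)/7 = k)
n = 1 (n = (-1)**2 = 1)
N = -44/27 (N = (-36 + 80)/(3 - 30) = 44/(-27) = 44*(-1/27) = -44/27 ≈ -1.6296)
54 + N*n = 54 - 44/27*1 = 54 - 44/27 = 1414/27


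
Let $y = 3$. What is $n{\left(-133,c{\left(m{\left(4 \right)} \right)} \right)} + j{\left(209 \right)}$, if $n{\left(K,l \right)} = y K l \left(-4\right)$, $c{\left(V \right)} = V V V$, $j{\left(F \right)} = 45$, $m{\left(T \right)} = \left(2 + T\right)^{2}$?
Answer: $74463021$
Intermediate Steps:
$c{\left(V \right)} = V^{3}$ ($c{\left(V \right)} = V^{2} V = V^{3}$)
$n{\left(K,l \right)} = - 12 K l$ ($n{\left(K,l \right)} = 3 K l \left(-4\right) = 3 \left(- 4 K l\right) = - 12 K l$)
$n{\left(-133,c{\left(m{\left(4 \right)} \right)} \right)} + j{\left(209 \right)} = \left(-12\right) \left(-133\right) \left(\left(2 + 4\right)^{2}\right)^{3} + 45 = \left(-12\right) \left(-133\right) \left(6^{2}\right)^{3} + 45 = \left(-12\right) \left(-133\right) 36^{3} + 45 = \left(-12\right) \left(-133\right) 46656 + 45 = 74462976 + 45 = 74463021$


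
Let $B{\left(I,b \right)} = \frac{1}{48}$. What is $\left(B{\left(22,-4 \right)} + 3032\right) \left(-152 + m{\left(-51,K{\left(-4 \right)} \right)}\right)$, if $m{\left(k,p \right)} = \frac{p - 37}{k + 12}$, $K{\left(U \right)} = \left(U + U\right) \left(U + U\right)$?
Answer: $- \frac{288890945}{624} \approx -4.6297 \cdot 10^{5}$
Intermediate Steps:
$K{\left(U \right)} = 4 U^{2}$ ($K{\left(U \right)} = 2 U 2 U = 4 U^{2}$)
$B{\left(I,b \right)} = \frac{1}{48}$
$m{\left(k,p \right)} = \frac{-37 + p}{12 + k}$
$\left(B{\left(22,-4 \right)} + 3032\right) \left(-152 + m{\left(-51,K{\left(-4 \right)} \right)}\right) = \left(\frac{1}{48} + 3032\right) \left(-152 + \frac{-37 + 4 \left(-4\right)^{2}}{12 - 51}\right) = \frac{145537 \left(-152 + \frac{-37 + 4 \cdot 16}{-39}\right)}{48} = \frac{145537 \left(-152 - \frac{-37 + 64}{39}\right)}{48} = \frac{145537 \left(-152 - \frac{9}{13}\right)}{48} = \frac{145537}{48} \left(- \frac{1985}{13}\right) = - \frac{288890945}{624}$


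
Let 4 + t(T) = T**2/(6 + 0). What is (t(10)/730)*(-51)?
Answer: -323/365 ≈ -0.88493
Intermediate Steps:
t(T) = -4 + T**2/6 (t(T) = -4 + T**2/(6 + 0) = -4 + T**2/6)
(t(10)/730)*(-51) = ((-4 + (1/6)*10**2)/730)*(-51) = ((-4 + (1/6)*100)*(1/730))*(-51) = ((-4 + 50/3)*(1/730))*(-51) = ((38/3)*(1/730))*(-51) = (19/1095)*(-51) = -323/365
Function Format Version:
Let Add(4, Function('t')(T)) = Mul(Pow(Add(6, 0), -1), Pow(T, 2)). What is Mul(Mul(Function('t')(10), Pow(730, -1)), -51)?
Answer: Rational(-323, 365) ≈ -0.88493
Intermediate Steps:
Function('t')(T) = Add(-4, Mul(Rational(1, 6), Pow(T, 2))) (Function('t')(T) = Add(-4, Mul(Pow(Add(6, 0), -1), Pow(T, 2))) = Add(-4, Mul(Pow(6, -1), Pow(T, 2))) = Add(-4, Mul(Rational(1, 6), Pow(T, 2))))
Mul(Mul(Function('t')(10), Pow(730, -1)), -51) = Mul(Mul(Add(-4, Mul(Rational(1, 6), Pow(10, 2))), Pow(730, -1)), -51) = Mul(Mul(Add(-4, Mul(Rational(1, 6), 100)), Rational(1, 730)), -51) = Mul(Mul(Add(-4, Rational(50, 3)), Rational(1, 730)), -51) = Mul(Mul(Rational(38, 3), Rational(1, 730)), -51) = Mul(Rational(19, 1095), -51) = Rational(-323, 365)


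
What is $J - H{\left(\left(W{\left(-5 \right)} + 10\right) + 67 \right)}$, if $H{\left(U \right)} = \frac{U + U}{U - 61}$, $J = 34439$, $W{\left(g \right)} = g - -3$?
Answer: $\frac{240998}{7} \approx 34428.0$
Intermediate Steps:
$W{\left(g \right)} = 3 + g$ ($W{\left(g \right)} = g + 3 = 3 + g$)
$H{\left(U \right)} = \frac{2 U}{-61 + U}$
$J - H{\left(\left(W{\left(-5 \right)} + 10\right) + 67 \right)} = 34439 - \frac{2 \left(\left(\left(3 - 5\right) + 10\right) + 67\right)}{-61 + \left(\left(\left(3 - 5\right) + 10\right) + 67\right)} = 34439 - \frac{2 \left(\left(-2 + 10\right) + 67\right)}{-61 + \left(\left(-2 + 10\right) + 67\right)} = 34439 - \frac{2 \left(8 + 67\right)}{-61 + \left(8 + 67\right)} = 34439 - 2 \cdot 75 \frac{1}{-61 + 75} = 34439 - 2 \cdot 75 \cdot \frac{1}{14} = 34439 - \frac{75}{7} = \frac{240998}{7}$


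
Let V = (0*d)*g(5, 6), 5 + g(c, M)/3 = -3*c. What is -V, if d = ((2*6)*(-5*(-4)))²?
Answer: 0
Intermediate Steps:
g(c, M) = -15 - 9*c (g(c, M) = -15 + 3*(-3*c) = -15 - 9*c)
d = 57600 (d = (12*20)² = 240² = 57600)
V = 0 (V = (0*57600)*(-15 - 9*5) = 0*(-15 - 45) = 0*(-60) = 0)
-V = -1*0 = 0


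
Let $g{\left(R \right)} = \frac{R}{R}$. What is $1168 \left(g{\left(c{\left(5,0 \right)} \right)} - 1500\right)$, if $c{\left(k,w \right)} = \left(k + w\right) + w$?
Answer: $-1750832$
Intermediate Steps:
$c{\left(k,w \right)} = k + 2 w$
$g{\left(R \right)} = 1$
$1168 \left(g{\left(c{\left(5,0 \right)} \right)} - 1500\right) = 1168 \left(1 - 1500\right) = 1168 \left(-1499\right) = -1750832$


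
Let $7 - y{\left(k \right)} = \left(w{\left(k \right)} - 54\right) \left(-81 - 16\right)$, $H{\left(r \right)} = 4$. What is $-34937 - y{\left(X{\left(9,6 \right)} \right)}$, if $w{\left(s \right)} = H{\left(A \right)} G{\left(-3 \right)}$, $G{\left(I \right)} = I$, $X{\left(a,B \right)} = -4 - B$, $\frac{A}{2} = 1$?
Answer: $-28542$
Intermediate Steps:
$A = 2$ ($A = 2 \cdot 1 = 2$)
$w{\left(s \right)} = -12$ ($w{\left(s \right)} = 4 \left(-3\right) = -12$)
$y{\left(k \right)} = -6395$ ($y{\left(k \right)} = 7 - \left(-12 - 54\right) \left(-81 - 16\right) = 7 - \left(-66\right) \left(-97\right) = 7 - 6402 = -6395$)
$-34937 - y{\left(X{\left(9,6 \right)} \right)} = -34937 - -6395 = -34937 + 6395 = -28542$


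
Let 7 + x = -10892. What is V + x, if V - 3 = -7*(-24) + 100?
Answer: -10628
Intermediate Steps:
x = -10899 (x = -7 - 10892 = -10899)
V = 271 (V = 3 + (-7*(-24) + 100) = 3 + (168 + 100) = 3 + 268 = 271)
V + x = 271 - 10899 = -10628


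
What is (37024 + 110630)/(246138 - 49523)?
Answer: 147654/196615 ≈ 0.75098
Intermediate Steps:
(37024 + 110630)/(246138 - 49523) = 147654/196615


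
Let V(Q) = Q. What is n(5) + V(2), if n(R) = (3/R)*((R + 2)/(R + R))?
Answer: 121/50 ≈ 2.4200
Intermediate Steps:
n(R) = 3*(2 + R)/(2*R**2) (n(R) = (3/R)*((2 + R)/((2*R))) = (3/R)*((2 + R)*(1/(2*R))) = (3/R)*((2 + R)/(2*R)) = 3*(2 + R)/(2*R**2))
n(5) + V(2) = (3/2)*(2 + 5)/5**2 + 2 = (3/2)*(1/25)*7 + 2 = 21/50 + 2 = 121/50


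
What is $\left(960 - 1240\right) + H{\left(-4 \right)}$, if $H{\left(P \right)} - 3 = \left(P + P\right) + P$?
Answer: $-289$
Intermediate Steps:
$H{\left(P \right)} = 3 + 3 P$ ($H{\left(P \right)} = 3 + \left(\left(P + P\right) + P\right) = 3 + \left(2 P + P\right) = 3 + 3 P$)
$\left(960 - 1240\right) + H{\left(-4 \right)} = \left(960 - 1240\right) + \left(3 + 3 \left(-4\right)\right) = -280 + \left(3 - 12\right) = -280 - 9 = -289$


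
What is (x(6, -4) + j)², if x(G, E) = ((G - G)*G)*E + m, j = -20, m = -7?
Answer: 729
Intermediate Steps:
x(G, E) = -7 (x(G, E) = ((G - G)*G)*E - 7 = (0*G)*E - 7 = 0*E - 7 = 0 - 7 = -7)
(x(6, -4) + j)² = (-7 - 20)² = (-27)² = 729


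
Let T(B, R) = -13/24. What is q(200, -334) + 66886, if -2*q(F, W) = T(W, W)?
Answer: 3210541/48 ≈ 66886.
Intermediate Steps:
T(B, R) = -13/24 (T(B, R) = -13*1/24 = -13/24)
q(F, W) = 13/48 (q(F, W) = -½*(-13/24) = 13/48)
q(200, -334) + 66886 = 13/48 + 66886 = 3210541/48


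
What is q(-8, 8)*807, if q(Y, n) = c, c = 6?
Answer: 4842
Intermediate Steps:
q(Y, n) = 6
q(-8, 8)*807 = 6*807 = 4842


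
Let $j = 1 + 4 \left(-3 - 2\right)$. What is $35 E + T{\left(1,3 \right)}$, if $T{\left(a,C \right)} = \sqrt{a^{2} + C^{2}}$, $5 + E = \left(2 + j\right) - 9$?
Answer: $-1085 + \sqrt{10} \approx -1081.8$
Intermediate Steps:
$j = -19$ ($j = 1 + 4 \left(-5\right) = 1 - 20 = -19$)
$E = -31$ ($E = -5 + \left(\left(2 - 19\right) - 9\right) = -5 - 26 = -31$)
$T{\left(a,C \right)} = \sqrt{C^{2} + a^{2}}$
$35 E + T{\left(1,3 \right)} = 35 \left(-31\right) + \sqrt{3^{2} + 1^{2}} = -1085 + \sqrt{9 + 1} = -1085 + \sqrt{10}$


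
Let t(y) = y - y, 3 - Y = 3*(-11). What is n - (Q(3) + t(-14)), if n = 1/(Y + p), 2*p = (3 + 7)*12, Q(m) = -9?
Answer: 865/96 ≈ 9.0104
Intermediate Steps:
Y = 36 (Y = 3 - 3*(-11) = 3 - 1*(-33) = 3 + 33 = 36)
p = 60 (p = ((3 + 7)*12)/2 = (10*12)/2 = (½)*120 = 60)
t(y) = 0
n = 1/96 (n = 1/(36 + 60) = 1/96 ≈ 0.010417)
n - (Q(3) + t(-14)) = 1/96 - (-9 + 0) = 1/96 - 1*(-9) = 1/96 + 9 = 865/96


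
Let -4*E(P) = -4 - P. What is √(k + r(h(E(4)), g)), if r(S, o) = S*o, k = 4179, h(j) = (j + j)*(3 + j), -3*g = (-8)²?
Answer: √33771/3 ≈ 61.256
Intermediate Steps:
E(P) = 1 + P/4 (E(P) = -(-4 - P)/4 = 1 + P/4)
g = -64/3 (g = -⅓*(-8)² = -⅓*64 = -64/3 ≈ -21.333)
h(j) = 2*j*(3 + j) (h(j) = (2*j)*(3 + j) = 2*j*(3 + j))
√(k + r(h(E(4)), g)) = √(4179 + (2*(1 + (¼)*4)*(3 + (1 + (¼)*4)))*(-64/3)) = √(4179 + (2*(1 + 1)*(3 + (1 + 1)))*(-64/3)) = √(4179 + (2*2*(3 + 2))*(-64/3)) = √(4179 + (2*2*5)*(-64/3)) = √(4179 + 20*(-64/3)) = √(4179 - 1280/3) = √(11257/3) = √33771/3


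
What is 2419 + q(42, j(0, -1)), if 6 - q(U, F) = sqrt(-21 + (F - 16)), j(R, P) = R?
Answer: 2425 - I*sqrt(37) ≈ 2425.0 - 6.0828*I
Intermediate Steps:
q(U, F) = 6 - sqrt(-37 + F) (q(U, F) = 6 - sqrt(-21 + (F - 16)) = 6 - sqrt(-21 + (-16 + F)) = 6 - sqrt(-37 + F))
2419 + q(42, j(0, -1)) = 2419 + (6 - sqrt(-37 + 0)) = 2419 + (6 - sqrt(-37)) = 2419 + (6 - I*sqrt(37)) = 2425 - I*sqrt(37)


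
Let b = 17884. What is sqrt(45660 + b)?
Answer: 26*sqrt(94) ≈ 252.08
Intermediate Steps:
sqrt(45660 + b) = sqrt(45660 + 17884) = sqrt(63544) = 26*sqrt(94)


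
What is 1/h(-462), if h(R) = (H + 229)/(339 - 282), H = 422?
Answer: 19/217 ≈ 0.087558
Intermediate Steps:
h(R) = 217/19 (h(R) = (422 + 229)/(339 - 282) = 651/57 = 651*(1/57) = 217/19)
1/h(-462) = 1/(217/19) = 19/217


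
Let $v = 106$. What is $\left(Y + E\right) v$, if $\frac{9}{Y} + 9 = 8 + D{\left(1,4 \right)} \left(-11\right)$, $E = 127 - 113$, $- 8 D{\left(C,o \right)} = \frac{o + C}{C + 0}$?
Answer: $\frac{77380}{47} \approx 1646.4$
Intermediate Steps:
$D{\left(C,o \right)} = - \frac{C + o}{8 C}$ ($D{\left(C,o \right)} = - \frac{\left(o + C\right) \frac{1}{C + 0}}{8} = - \frac{\left(C + o\right) \frac{1}{C}}{8} = - \frac{\frac{1}{C} \left(C + o\right)}{8} = - \frac{C + o}{8 C}$)
$E = 14$ ($E = 127 - 113 = 14$)
$Y = \frac{72}{47}$ ($Y = \frac{9}{-9 + \left(8 + \frac{\left(-1\right) 1 - 4}{8 \cdot 1} \left(-11\right)\right)} = \frac{9}{-9 + \left(8 + \frac{1}{8} \cdot 1 \left(-1 - 4\right) \left(-11\right)\right)} = \frac{9}{-9 + \left(8 + \frac{1}{8} \cdot 1 \left(-5\right) \left(-11\right)\right)} = \frac{9}{-9 + \left(8 - - \frac{55}{8}\right)} = \frac{9}{-9 + \left(8 + \frac{55}{8}\right)} = \frac{9}{-9 + \frac{119}{8}} = \frac{9}{\frac{47}{8}} = 9 \cdot \frac{8}{47} = \frac{72}{47} \approx 1.5319$)
$\left(Y + E\right) v = \left(\frac{72}{47} + 14\right) 106 = \frac{730}{47} \cdot 106 = \frac{77380}{47}$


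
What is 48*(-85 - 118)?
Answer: -9744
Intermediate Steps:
48*(-85 - 118) = 48*(-203) = -9744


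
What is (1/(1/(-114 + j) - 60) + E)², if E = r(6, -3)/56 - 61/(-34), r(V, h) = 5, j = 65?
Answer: 327067225/93857344 ≈ 3.4847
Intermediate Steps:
E = 1793/952 (E = 5/56 - 61/(-34) = 5*(1/56) - 61*(-1/34) = 5/56 + 61/34 = 1793/952 ≈ 1.8834)
(1/(1/(-114 + j) - 60) + E)² = (1/(1/(-114 + 65) - 60) + 1793/952)² = (1/(1/(-49) - 60) + 1793/952)² = (1/(-1/49 - 60) + 1793/952)² = (1/(-2941/49) + 1793/952)² = (-49/2941 + 1793/952)² = (18085/9688)² = 327067225/93857344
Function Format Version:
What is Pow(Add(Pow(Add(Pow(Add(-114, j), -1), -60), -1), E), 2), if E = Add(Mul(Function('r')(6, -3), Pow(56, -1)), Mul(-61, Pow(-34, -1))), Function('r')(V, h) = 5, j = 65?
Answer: Rational(327067225, 93857344) ≈ 3.4847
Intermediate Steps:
E = Rational(1793, 952) (E = Add(Mul(5, Pow(56, -1)), Mul(-61, Pow(-34, -1))) = Add(Mul(5, Rational(1, 56)), Mul(-61, Rational(-1, 34))) = Add(Rational(5, 56), Rational(61, 34)) = Rational(1793, 952) ≈ 1.8834)
Pow(Add(Pow(Add(Pow(Add(-114, j), -1), -60), -1), E), 2) = Pow(Add(Pow(Add(Pow(Add(-114, 65), -1), -60), -1), Rational(1793, 952)), 2) = Pow(Add(Pow(Add(Pow(-49, -1), -60), -1), Rational(1793, 952)), 2) = Pow(Add(Pow(Add(Rational(-1, 49), -60), -1), Rational(1793, 952)), 2) = Pow(Add(Pow(Rational(-2941, 49), -1), Rational(1793, 952)), 2) = Pow(Add(Rational(-49, 2941), Rational(1793, 952)), 2) = Pow(Rational(18085, 9688), 2) = Rational(327067225, 93857344)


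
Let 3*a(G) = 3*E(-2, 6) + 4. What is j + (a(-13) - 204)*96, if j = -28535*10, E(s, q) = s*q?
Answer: -305958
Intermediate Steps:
E(s, q) = q*s
j = -285350
a(G) = -32/3 (a(G) = (3*(6*(-2)) + 4)/3 = (3*(-12) + 4)/3 = (-36 + 4)/3 = (⅓)*(-32) = -32/3)
j + (a(-13) - 204)*96 = -285350 + (-32/3 - 204)*96 = -285350 - 644/3*96 = -285350 - 20608 = -305958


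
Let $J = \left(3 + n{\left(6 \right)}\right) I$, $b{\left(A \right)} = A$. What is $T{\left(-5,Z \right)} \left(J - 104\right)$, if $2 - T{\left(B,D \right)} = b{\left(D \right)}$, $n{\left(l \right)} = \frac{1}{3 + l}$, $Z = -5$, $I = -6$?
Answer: $- \frac{2576}{3} \approx -858.67$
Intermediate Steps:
$T{\left(B,D \right)} = 2 - D$
$J = - \frac{56}{3}$ ($J = \left(3 + \frac{1}{3 + 6}\right) \left(-6\right) = \left(3 + \frac{1}{9}\right) \left(-6\right) = \frac{28}{9} \left(-6\right) = - \frac{56}{3} \approx -18.667$)
$T{\left(-5,Z \right)} \left(J - 104\right) = \left(2 - -5\right) \left(- \frac{56}{3} - 104\right) = \left(2 + 5\right) \left(- \frac{368}{3}\right) = 7 \left(- \frac{368}{3}\right) = - \frac{2576}{3}$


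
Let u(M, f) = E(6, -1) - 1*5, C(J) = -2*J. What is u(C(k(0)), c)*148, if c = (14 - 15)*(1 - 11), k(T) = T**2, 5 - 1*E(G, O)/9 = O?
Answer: 7252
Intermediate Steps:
E(G, O) = 45 - 9*O
c = 10 (c = -1*(-10) = 10)
u(M, f) = 49 (u(M, f) = (45 - 9*(-1)) - 1*5 = (45 + 9) - 5 = 54 - 5 = 49)
u(C(k(0)), c)*148 = 49*148 = 7252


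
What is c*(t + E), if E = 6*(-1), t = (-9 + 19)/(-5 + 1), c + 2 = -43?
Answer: 765/2 ≈ 382.50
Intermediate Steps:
c = -45 (c = -2 - 43 = -45)
t = -5/2 (t = 10/(-4) = 10*(-¼) = -5/2 ≈ -2.5000)
E = -6
c*(t + E) = -45*(-5/2 - 6) = -45*(-17/2) = 765/2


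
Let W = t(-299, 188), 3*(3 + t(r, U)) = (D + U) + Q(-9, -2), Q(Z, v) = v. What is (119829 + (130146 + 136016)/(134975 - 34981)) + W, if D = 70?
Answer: 17986020041/149991 ≈ 1.1991e+5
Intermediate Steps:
t(r, U) = 59/3 + U/3 (t(r, U) = -3 + ((70 + U) - 2)/3 = -3 + (68 + U)/3 = -3 + (68/3 + U/3) = 59/3 + U/3)
W = 247/3 (W = 59/3 + (⅓)*188 = 59/3 + 188/3 = 247/3 ≈ 82.333)
(119829 + (130146 + 136016)/(134975 - 34981)) + W = (119829 + (130146 + 136016)/(134975 - 34981)) + 247/3 = (119829 + 266162/99994) + 247/3 = (119829 + 266162*(1/99994)) + 247/3 = (119829 + 133081/49997) + 247/3 = 5991223594/49997 + 247/3 = 17986020041/149991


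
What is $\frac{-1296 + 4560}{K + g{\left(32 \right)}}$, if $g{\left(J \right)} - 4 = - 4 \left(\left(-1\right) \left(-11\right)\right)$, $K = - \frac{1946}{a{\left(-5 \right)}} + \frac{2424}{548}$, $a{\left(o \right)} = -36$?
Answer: $\frac{8049024}{45569} \approx 176.63$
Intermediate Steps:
$K = \frac{144209}{2466}$ ($K = - \frac{1946}{-36} + \frac{2424}{548} = \left(-1946\right) \left(- \frac{1}{36}\right) + 2424 \cdot \frac{1}{548} = \frac{973}{18} + \frac{606}{137} = \frac{144209}{2466} \approx 58.479$)
$g{\left(J \right)} = -40$ ($g{\left(J \right)} = 4 - 4 \left(\left(-1\right) \left(-11\right)\right) = 4 - 44 = -40$)
$\frac{-1296 + 4560}{K + g{\left(32 \right)}} = \frac{-1296 + 4560}{\frac{144209}{2466} - 40} = \frac{3264}{\frac{45569}{2466}} = 3264 \cdot \frac{2466}{45569} = \frac{8049024}{45569}$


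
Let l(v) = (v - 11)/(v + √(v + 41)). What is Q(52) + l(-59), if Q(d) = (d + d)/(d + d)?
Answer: 7629/3499 + 210*I*√2/3499 ≈ 2.1803 + 0.084877*I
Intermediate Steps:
Q(d) = 1 (Q(d) = (2*d)/((2*d)) = (2*d)*(1/(2*d)) = 1)
l(v) = (-11 + v)/(v + √(41 + v))
Q(52) + l(-59) = 1 + (-11 - 59)/(-59 + √(41 - 59)) = 1 - 70/(-59 + √(-18)) = 1 - 70/(-59 + 3*I*√2)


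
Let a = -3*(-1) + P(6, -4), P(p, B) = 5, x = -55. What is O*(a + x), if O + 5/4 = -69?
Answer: 13207/4 ≈ 3301.8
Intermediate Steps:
O = -281/4 (O = -5/4 - 69 = -281/4 ≈ -70.250)
a = 8 (a = -3*(-1) + 5 = 3 + 5 = 8)
O*(a + x) = -281*(8 - 55)/4 = -281/4*(-47) = 13207/4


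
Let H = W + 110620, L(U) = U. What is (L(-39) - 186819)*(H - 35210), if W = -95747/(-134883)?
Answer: -30169033156582/2141 ≈ -1.4091e+10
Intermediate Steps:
W = 95747/134883 (W = -95747*(-1/134883) = 95747/134883 ≈ 0.70985)
H = 14920853207/134883 (H = 95747/134883 + 110620 = 14920853207/134883 ≈ 1.1062e+5)
(L(-39) - 186819)*(H - 35210) = (-39 - 186819)*(14920853207/134883 - 35210) = -186858*10171622777/134883 = -30169033156582/2141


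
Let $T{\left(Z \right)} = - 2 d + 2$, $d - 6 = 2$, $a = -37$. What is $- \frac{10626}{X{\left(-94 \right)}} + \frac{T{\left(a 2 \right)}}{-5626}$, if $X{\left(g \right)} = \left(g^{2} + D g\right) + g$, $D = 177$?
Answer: $\frac{713005}{528844} \approx 1.3482$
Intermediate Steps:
$d = 8$ ($d = 6 + 2 = 8$)
$X{\left(g \right)} = g^{2} + 178 g$ ($X{\left(g \right)} = \left(g^{2} + 177 g\right) + g = g^{2} + 178 g$)
$T{\left(Z \right)} = -14$ ($T{\left(Z \right)} = \left(-2\right) 8 + 2 = -16 + 2 = -14$)
$- \frac{10626}{X{\left(-94 \right)}} + \frac{T{\left(a 2 \right)}}{-5626} = - \frac{10626}{\left(-94\right) \left(178 - 94\right)} - \frac{14}{-5626} = - \frac{10626}{\left(-94\right) 84} - - \frac{7}{2813} = - \frac{10626}{-7896} + \frac{7}{2813} = \left(-10626\right) \left(- \frac{1}{7896}\right) + \frac{7}{2813} = \frac{253}{188} + \frac{7}{2813} = \frac{713005}{528844}$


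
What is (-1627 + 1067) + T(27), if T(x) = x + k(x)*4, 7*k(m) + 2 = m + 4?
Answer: -3615/7 ≈ -516.43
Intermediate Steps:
k(m) = 2/7 + m/7 (k(m) = -2/7 + (m + 4)/7 = -2/7 + (4 + m)/7 = -2/7 + (4/7 + m/7) = 2/7 + m/7)
T(x) = 8/7 + 11*x/7 (T(x) = x + (2/7 + x/7)*4 = x + (8/7 + 4*x/7) = 8/7 + 11*x/7)
(-1627 + 1067) + T(27) = (-1627 + 1067) + (8/7 + (11/7)*27) = -560 + (8/7 + 297/7) = -560 + 305/7 = -3615/7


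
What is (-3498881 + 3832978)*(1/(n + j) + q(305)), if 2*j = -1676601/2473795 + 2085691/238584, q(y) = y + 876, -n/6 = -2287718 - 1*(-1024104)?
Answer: 3531208835495983518895214677/8949544438994945401 ≈ 3.9457e+8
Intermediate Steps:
n = 7581684 (n = -6*(-2287718 - 1*(-1024104)) = -6*(-2287718 + 1024104) = -6*(-1263614) = 7581684)
q(y) = 876 + y
j = 4759561794361/1180415812560 (j = (-1676601/2473795 + 2085691/238584)/2 = (1/2)*(4759561794361/590207906280) = 4759561794361/1180415812560 ≈ 4.0321)
(-3498881 + 3832978)*(1/(n + j) + q(305)) = (-3498881 + 3832978)*(1/(7581684 + 4759561794361/1180415812560) + (876 + 305)) = 334097*(1/(8949544438994945401/1180415812560) + 1181) = 334097*(1180415812560/8949544438994945401 + 1181) = 334097*(10569411983633446331141/8949544438994945401) = 3531208835495983518895214677/8949544438994945401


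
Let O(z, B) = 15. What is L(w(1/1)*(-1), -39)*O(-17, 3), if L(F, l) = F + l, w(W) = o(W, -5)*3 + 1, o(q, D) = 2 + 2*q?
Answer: -780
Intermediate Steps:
w(W) = 7 + 6*W (w(W) = (2 + 2*W)*3 + 1 = (6 + 6*W) + 1 = 7 + 6*W)
L(w(1/1)*(-1), -39)*O(-17, 3) = ((7 + 6/1)*(-1) - 39)*15 = ((7 + 6*1)*(-1) - 39)*15 = ((7 + 6)*(-1) - 39)*15 = (13*(-1) - 39)*15 = (-13 - 39)*15 = -52*15 = -780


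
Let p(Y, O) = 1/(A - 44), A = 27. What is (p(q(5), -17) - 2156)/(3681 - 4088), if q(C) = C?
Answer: 36653/6919 ≈ 5.2974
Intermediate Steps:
p(Y, O) = -1/17 (p(Y, O) = 1/(27 - 44) = 1/(-17) = -1/17)
(p(q(5), -17) - 2156)/(3681 - 4088) = (-1/17 - 2156)/(3681 - 4088) = -36653/17/(-407) = -36653/17*(-1/407) = 36653/6919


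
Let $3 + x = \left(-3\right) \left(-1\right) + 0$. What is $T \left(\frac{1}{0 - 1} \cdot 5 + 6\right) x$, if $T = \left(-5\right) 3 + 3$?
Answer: $0$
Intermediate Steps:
$T = -12$ ($T = -15 + 3 = -12$)
$x = 0$ ($x = -3 + \left(\left(-3\right) \left(-1\right) + 0\right) = -3 + \left(3 + 0\right) = -3 + 3 = 0$)
$T \left(\frac{1}{0 - 1} \cdot 5 + 6\right) x = - 12 \left(\frac{1}{0 - 1} \cdot 5 + 6\right) 0 = - 12 \left(\frac{1}{-1} \cdot 5 + 6\right) 0 = - 12 \left(\left(-1\right) 5 + 6\right) 0 = - 12 \left(-5 + 6\right) 0 = \left(-12\right) 1 \cdot 0 = \left(-12\right) 0 = 0$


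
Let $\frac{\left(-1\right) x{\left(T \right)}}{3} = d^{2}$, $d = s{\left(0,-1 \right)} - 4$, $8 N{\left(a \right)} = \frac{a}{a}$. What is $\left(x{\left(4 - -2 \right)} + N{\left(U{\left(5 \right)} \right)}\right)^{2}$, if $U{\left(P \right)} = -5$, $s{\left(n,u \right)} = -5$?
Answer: $\frac{3775249}{64} \approx 58988.0$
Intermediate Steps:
$N{\left(a \right)} = \frac{1}{8}$ ($N{\left(a \right)} = \frac{a \frac{1}{a}}{8} = \frac{1}{8} \cdot 1 = \frac{1}{8}$)
$d = -9$ ($d = -5 - 4 = -9$)
$x{\left(T \right)} = -243$ ($x{\left(T \right)} = - 3 \left(-9\right)^{2} = \left(-3\right) 81 = -243$)
$\left(x{\left(4 - -2 \right)} + N{\left(U{\left(5 \right)} \right)}\right)^{2} = \left(-243 + \frac{1}{8}\right)^{2} = \left(- \frac{1943}{8}\right)^{2} = \frac{3775249}{64}$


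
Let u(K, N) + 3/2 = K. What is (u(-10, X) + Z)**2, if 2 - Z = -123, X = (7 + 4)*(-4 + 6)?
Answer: 51529/4 ≈ 12882.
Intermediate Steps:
X = 22 (X = 11*2 = 22)
Z = 125 (Z = 2 - 1*(-123) = 2 + 123 = 125)
u(K, N) = -3/2 + K
(u(-10, X) + Z)**2 = ((-3/2 - 10) + 125)**2 = (-23/2 + 125)**2 = (227/2)**2 = 51529/4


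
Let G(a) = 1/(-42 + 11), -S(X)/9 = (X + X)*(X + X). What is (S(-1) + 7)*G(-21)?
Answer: 29/31 ≈ 0.93548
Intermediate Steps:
S(X) = -36*X² (S(X) = -9*(X + X)*(X + X) = -9*2*X*2*X = -36*X²)
G(a) = -1/31 (G(a) = 1/(-31) = -1/31)
(S(-1) + 7)*G(-21) = (-36*(-1)² + 7)*(-1/31) = (-36*1 + 7)*(-1/31) = (-36 + 7)*(-1/31) = -29*(-1/31) = 29/31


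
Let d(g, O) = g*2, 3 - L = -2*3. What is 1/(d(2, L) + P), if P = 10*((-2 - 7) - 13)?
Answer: -1/216 ≈ -0.0046296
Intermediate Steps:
L = 9 (L = 3 - (-2)*3 = 3 - 1*(-6) = 3 + 6 = 9)
d(g, O) = 2*g
P = -220 (P = 10*(-9 - 13) = 10*(-22) = -220)
1/(d(2, L) + P) = 1/(2*2 - 220) = 1/(4 - 220) = 1/(-216) = -1/216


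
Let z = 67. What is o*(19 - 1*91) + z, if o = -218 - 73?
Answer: 21019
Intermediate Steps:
o = -291
o*(19 - 1*91) + z = -291*(19 - 1*91) + 67 = -291*(19 - 91) + 67 = -291*(-72) + 67 = 20952 + 67 = 21019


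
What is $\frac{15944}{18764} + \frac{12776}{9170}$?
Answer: $\frac{48241918}{21508235} \approx 2.243$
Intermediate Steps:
$\frac{15944}{18764} + \frac{12776}{9170} = 15944 \cdot \frac{1}{18764} + 12776 \cdot \frac{1}{9170} = \frac{3986}{4691} + \frac{6388}{4585} = \frac{48241918}{21508235}$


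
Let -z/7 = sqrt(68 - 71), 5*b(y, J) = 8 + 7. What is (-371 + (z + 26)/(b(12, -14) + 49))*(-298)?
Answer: 110409 + 1043*I*sqrt(3)/26 ≈ 1.1041e+5 + 69.482*I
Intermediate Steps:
b(y, J) = 3 (b(y, J) = (8 + 7)/5 = (1/5)*15 = 3)
z = -7*I*sqrt(3) (z = -7*sqrt(68 - 71) = -7*I*sqrt(3) ≈ -12.124*I)
(-371 + (z + 26)/(b(12, -14) + 49))*(-298) = (-371 + (-7*I*sqrt(3) + 26)/(3 + 49))*(-298) = (-371 + (26 - 7*I*sqrt(3))/52)*(-298) = (-371 + (26 - 7*I*sqrt(3))*(1/52))*(-298) = (-371 + (1/2 - 7*I*sqrt(3)/52))*(-298) = (-741/2 - 7*I*sqrt(3)/52)*(-298) = 110409 + 1043*I*sqrt(3)/26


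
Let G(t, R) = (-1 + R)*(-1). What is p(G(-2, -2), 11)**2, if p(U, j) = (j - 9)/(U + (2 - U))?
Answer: 1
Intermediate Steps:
G(t, R) = 1 - R
p(U, j) = -9/2 + j/2 (p(U, j) = (-9 + j)/2 = (-9 + j)*(1/2) = -9/2 + j/2)
p(G(-2, -2), 11)**2 = (-9/2 + (1/2)*11)**2 = (-9/2 + 11/2)**2 = 1**2 = 1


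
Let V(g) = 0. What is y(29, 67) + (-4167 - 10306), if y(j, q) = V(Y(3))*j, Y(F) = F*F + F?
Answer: -14473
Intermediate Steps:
Y(F) = F + F² (Y(F) = F² + F = F + F²)
y(j, q) = 0 (y(j, q) = 0*j = 0)
y(29, 67) + (-4167 - 10306) = 0 + (-4167 - 10306) = 0 - 14473 = -14473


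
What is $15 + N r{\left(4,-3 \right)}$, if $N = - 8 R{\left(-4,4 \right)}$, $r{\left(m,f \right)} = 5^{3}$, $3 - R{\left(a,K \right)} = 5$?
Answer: $2015$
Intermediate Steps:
$R{\left(a,K \right)} = -2$ ($R{\left(a,K \right)} = 3 - 5 = -2$)
$r{\left(m,f \right)} = 125$
$N = 16$ ($N = \left(-8\right) \left(-2\right) = 16$)
$15 + N r{\left(4,-3 \right)} = 15 + 16 \cdot 125 = 15 + 2000 = 2015$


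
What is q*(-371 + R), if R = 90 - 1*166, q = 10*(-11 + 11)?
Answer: 0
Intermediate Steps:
q = 0 (q = 10*0 = 0)
R = -76 (R = 90 - 166 = -76)
q*(-371 + R) = 0*(-371 - 76) = 0*(-447) = 0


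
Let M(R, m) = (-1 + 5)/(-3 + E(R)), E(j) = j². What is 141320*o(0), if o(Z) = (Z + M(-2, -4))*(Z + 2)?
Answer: 1130560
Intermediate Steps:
M(R, m) = 4/(-3 + R²) (M(R, m) = (-1 + 5)/(-3 + R²) = 4/(-3 + R²))
o(Z) = (2 + Z)*(4 + Z) (o(Z) = (Z + 4/(-3 + (-2)²))*(Z + 2) = (Z + 4/(-3 + 4))*(2 + Z) = (Z + 4/1)*(2 + Z) = (Z + 4*1)*(2 + Z) = (Z + 4)*(2 + Z) = (4 + Z)*(2 + Z) = (2 + Z)*(4 + Z))
141320*o(0) = 141320*(8 + 0² + 6*0) = 141320*(8 + 0 + 0) = 141320*8 = 1130560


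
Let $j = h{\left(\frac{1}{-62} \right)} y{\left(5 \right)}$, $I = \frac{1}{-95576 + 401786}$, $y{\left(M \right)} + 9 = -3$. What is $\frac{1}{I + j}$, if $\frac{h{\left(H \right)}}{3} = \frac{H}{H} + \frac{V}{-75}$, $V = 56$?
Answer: $- \frac{1531050}{13963171} \approx -0.10965$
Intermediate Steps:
$y{\left(M \right)} = -12$ ($y{\left(M \right)} = -9 - 3 = -12$)
$h{\left(H \right)} = \frac{19}{25}$ ($h{\left(H \right)} = 3 \left(\frac{H}{H} + \frac{56}{-75}\right) = 3 \left(1 + 56 \left(- \frac{1}{75}\right)\right) = 3 \left(1 - \frac{56}{75}\right) = 3 \cdot \frac{19}{75} = \frac{19}{25}$)
$I = \frac{1}{306210} \approx 3.2657 \cdot 10^{-6}$
$j = - \frac{228}{25}$ ($j = \frac{19}{25} \left(-12\right) = - \frac{228}{25} \approx -9.12$)
$\frac{1}{I + j} = \frac{1}{\frac{1}{306210} - \frac{228}{25}} = \frac{1}{- \frac{13963171}{1531050}} = - \frac{1531050}{13963171}$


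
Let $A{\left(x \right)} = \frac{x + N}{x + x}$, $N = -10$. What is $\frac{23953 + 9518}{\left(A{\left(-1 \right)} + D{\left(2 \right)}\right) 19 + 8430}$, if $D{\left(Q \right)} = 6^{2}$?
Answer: $\frac{66942}{18437} \approx 3.6309$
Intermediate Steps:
$A{\left(x \right)} = \frac{-10 + x}{2 x}$ ($A{\left(x \right)} = \frac{x - 10}{x + x} = \frac{-10 + x}{2 x}$)
$D{\left(Q \right)} = 36$
$\frac{23953 + 9518}{\left(A{\left(-1 \right)} + D{\left(2 \right)}\right) 19 + 8430} = \frac{23953 + 9518}{\left(\frac{-10 - 1}{2 \left(-1\right)} + 36\right) 19 + 8430} = \frac{33471}{\left(\frac{1}{2} \left(-1\right) \left(-11\right) + 36\right) 19 + 8430} = \frac{33471}{\left(\frac{11}{2} + 36\right) 19 + 8430} = \frac{33471}{\frac{83}{2} \cdot 19 + 8430} = \frac{33471}{\frac{1577}{2} + 8430} = \frac{33471}{\frac{18437}{2}} = 33471 \cdot \frac{2}{18437} = \frac{66942}{18437}$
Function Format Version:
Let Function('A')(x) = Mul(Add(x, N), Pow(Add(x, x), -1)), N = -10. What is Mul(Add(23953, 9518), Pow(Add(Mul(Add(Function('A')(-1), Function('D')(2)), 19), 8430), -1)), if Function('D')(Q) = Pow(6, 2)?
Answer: Rational(66942, 18437) ≈ 3.6309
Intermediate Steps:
Function('A')(x) = Mul(Rational(1, 2), Pow(x, -1), Add(-10, x)) (Function('A')(x) = Mul(Add(x, -10), Pow(Add(x, x), -1)) = Mul(Add(-10, x), Pow(Mul(2, x), -1)) = Mul(Add(-10, x), Mul(Rational(1, 2), Pow(x, -1))) = Mul(Rational(1, 2), Pow(x, -1), Add(-10, x)))
Function('D')(Q) = 36
Mul(Add(23953, 9518), Pow(Add(Mul(Add(Function('A')(-1), Function('D')(2)), 19), 8430), -1)) = Mul(Add(23953, 9518), Pow(Add(Mul(Add(Mul(Rational(1, 2), Pow(-1, -1), Add(-10, -1)), 36), 19), 8430), -1)) = Mul(33471, Pow(Add(Mul(Add(Mul(Rational(1, 2), -1, -11), 36), 19), 8430), -1)) = Mul(33471, Pow(Add(Mul(Add(Rational(11, 2), 36), 19), 8430), -1)) = Mul(33471, Pow(Add(Mul(Rational(83, 2), 19), 8430), -1)) = Mul(33471, Pow(Add(Rational(1577, 2), 8430), -1)) = Mul(33471, Pow(Rational(18437, 2), -1)) = Mul(33471, Rational(2, 18437)) = Rational(66942, 18437)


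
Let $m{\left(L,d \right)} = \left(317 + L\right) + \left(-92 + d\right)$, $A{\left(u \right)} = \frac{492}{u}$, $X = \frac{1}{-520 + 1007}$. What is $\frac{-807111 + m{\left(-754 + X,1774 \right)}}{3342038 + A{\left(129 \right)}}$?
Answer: $- \frac{16875639863}{69985697626} \approx -0.24113$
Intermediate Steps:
$X = \frac{1}{487} \approx 0.0020534$
$m{\left(L,d \right)} = 225 + L + d$
$\frac{-807111 + m{\left(-754 + X,1774 \right)}}{3342038 + A{\left(129 \right)}} = \frac{-807111 + \left(225 + \left(-754 + \frac{1}{487}\right) + 1774\right)}{3342038 + \frac{492}{129}} = \frac{-807111 + \left(225 - \frac{367197}{487} + 1774\right)}{3342038 + 492 \cdot \frac{1}{129}} = \frac{-807111 + \frac{606316}{487}}{3342038 + \frac{164}{43}} = - \frac{392456741}{487 \cdot \frac{143707798}{43}} = \left(- \frac{392456741}{487}\right) \frac{43}{143707798} = - \frac{16875639863}{69985697626}$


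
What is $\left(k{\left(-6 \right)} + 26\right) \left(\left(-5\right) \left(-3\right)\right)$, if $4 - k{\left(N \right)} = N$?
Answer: $540$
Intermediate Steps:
$k{\left(N \right)} = 4 - N$
$\left(k{\left(-6 \right)} + 26\right) \left(\left(-5\right) \left(-3\right)\right) = \left(\left(4 - -6\right) + 26\right) \left(\left(-5\right) \left(-3\right)\right) = \left(\left(4 + 6\right) + 26\right) 15 = \left(10 + 26\right) 15 = 36 \cdot 15 = 540$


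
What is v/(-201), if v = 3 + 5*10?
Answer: -53/201 ≈ -0.26368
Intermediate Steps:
v = 53 (v = 3 + 50 = 53)
v/(-201) = 53/(-201) = 53*(-1/201) = -53/201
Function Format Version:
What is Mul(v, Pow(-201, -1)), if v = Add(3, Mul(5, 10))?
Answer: Rational(-53, 201) ≈ -0.26368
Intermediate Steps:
v = 53 (v = Add(3, 50) = 53)
Mul(v, Pow(-201, -1)) = Mul(53, Pow(-201, -1)) = Mul(53, Rational(-1, 201)) = Rational(-53, 201)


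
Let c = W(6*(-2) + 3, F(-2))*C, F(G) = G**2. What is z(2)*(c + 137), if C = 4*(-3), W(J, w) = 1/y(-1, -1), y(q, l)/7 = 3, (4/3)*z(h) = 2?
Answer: 2865/14 ≈ 204.64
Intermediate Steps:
z(h) = 3/2 (z(h) = (3/4)*2 = 3/2)
y(q, l) = 21 (y(q, l) = 7*3 = 21)
W(J, w) = 1/21
C = -12
c = -4/7 (c = (1/21)*(-12) = -4/7 ≈ -0.57143)
z(2)*(c + 137) = 3*(-4/7 + 137)/2 = (3/2)*(955/7) = 2865/14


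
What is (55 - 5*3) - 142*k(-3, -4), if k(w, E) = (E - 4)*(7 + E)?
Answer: 3448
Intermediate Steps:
k(w, E) = (-4 + E)*(7 + E)
(55 - 5*3) - 142*k(-3, -4) = (55 - 5*3) - 142*(-28 + (-4)² + 3*(-4)) = (55 - 15) - 142*(-28 + 16 - 12) = 40 - 142*(-24) = 40 + 3408 = 3448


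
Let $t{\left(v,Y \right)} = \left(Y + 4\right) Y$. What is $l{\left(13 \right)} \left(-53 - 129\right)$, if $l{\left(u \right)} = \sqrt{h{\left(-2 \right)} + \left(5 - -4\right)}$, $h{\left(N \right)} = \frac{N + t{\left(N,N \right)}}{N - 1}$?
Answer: $- 182 \sqrt{11} \approx -603.63$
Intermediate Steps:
$t{\left(v,Y \right)} = Y \left(4 + Y\right)$ ($t{\left(v,Y \right)} = \left(4 + Y\right) Y = Y \left(4 + Y\right)$)
$h{\left(N \right)} = \frac{N + N \left(4 + N\right)}{-1 + N}$ ($h{\left(N \right)} = \frac{N + N \left(4 + N\right)}{N - 1} = \frac{N + N \left(4 + N\right)}{-1 + N}$)
$l{\left(u \right)} = \sqrt{11}$ ($l{\left(u \right)} = \sqrt{- \frac{2 \left(5 - 2\right)}{-1 - 2} + \left(5 - -4\right)} = \sqrt{\left(-2\right) \frac{1}{-3} \cdot 3 + \left(5 + 4\right)} = \sqrt{\left(-2\right) \left(- \frac{1}{3}\right) 3 + 9} = \sqrt{2 + 9} = \sqrt{11}$)
$l{\left(13 \right)} \left(-53 - 129\right) = \sqrt{11} \left(-53 - 129\right) = \sqrt{11} \left(-182\right) = - 182 \sqrt{11}$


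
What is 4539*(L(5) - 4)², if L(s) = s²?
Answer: 2001699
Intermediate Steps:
4539*(L(5) - 4)² = 4539*(5² - 4)² = 4539*(25 - 4)² = 4539*21² = 4539*441 = 2001699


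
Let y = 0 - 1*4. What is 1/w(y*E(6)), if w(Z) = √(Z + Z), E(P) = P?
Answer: -I*√3/12 ≈ -0.14434*I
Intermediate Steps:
y = -4 (y = 0 - 4 = -4)
w(Z) = √2*√Z (w(Z) = √(2*Z) = √2*√Z)
1/w(y*E(6)) = 1/(√2*√(-4*6)) = 1/(√2*√(-24)) = 1/(√2*(2*I*√6)) = 1/(4*I*√3) = -I*√3/12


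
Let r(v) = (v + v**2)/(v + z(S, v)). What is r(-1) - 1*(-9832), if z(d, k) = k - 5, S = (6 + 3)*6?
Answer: 9832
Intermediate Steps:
S = 54 (S = 9*6 = 54)
z(d, k) = -5 + k
r(v) = (v + v**2)/(-5 + 2*v) (r(v) = (v + v**2)/(v + (-5 + v)) = (v + v**2)/(-5 + 2*v))
r(-1) - 1*(-9832) = -(1 - 1)/(-5 + 2*(-1)) - 1*(-9832) = -1*0/(-5 - 2) + 9832 = -1*0/(-7) + 9832 = -1*(-1/7)*0 + 9832 = 0 + 9832 = 9832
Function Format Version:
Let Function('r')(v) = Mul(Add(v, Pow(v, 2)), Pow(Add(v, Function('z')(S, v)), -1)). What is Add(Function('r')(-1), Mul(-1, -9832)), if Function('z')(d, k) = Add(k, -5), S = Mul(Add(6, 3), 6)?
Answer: 9832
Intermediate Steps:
S = 54 (S = Mul(9, 6) = 54)
Function('z')(d, k) = Add(-5, k)
Function('r')(v) = Mul(Pow(Add(-5, Mul(2, v)), -1), Add(v, Pow(v, 2))) (Function('r')(v) = Mul(Add(v, Pow(v, 2)), Pow(Add(v, Add(-5, v)), -1)) = Mul(Add(v, Pow(v, 2)), Pow(Add(-5, Mul(2, v)), -1)) = Mul(Pow(Add(-5, Mul(2, v)), -1), Add(v, Pow(v, 2))))
Add(Function('r')(-1), Mul(-1, -9832)) = Add(Mul(-1, Pow(Add(-5, Mul(2, -1)), -1), Add(1, -1)), Mul(-1, -9832)) = Add(Mul(-1, Pow(Add(-5, -2), -1), 0), 9832) = Add(Mul(-1, Pow(-7, -1), 0), 9832) = Add(Mul(-1, Rational(-1, 7), 0), 9832) = Add(0, 9832) = 9832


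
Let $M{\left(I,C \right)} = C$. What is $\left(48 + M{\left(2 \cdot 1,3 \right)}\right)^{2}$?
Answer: $2601$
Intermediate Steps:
$\left(48 + M{\left(2 \cdot 1,3 \right)}\right)^{2} = \left(48 + 3\right)^{2} = 51^{2} = 2601$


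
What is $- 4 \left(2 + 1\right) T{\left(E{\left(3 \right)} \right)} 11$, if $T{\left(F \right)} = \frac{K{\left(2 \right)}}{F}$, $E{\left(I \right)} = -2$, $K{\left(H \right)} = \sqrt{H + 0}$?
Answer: $66 \sqrt{2} \approx 93.338$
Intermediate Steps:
$K{\left(H \right)} = \sqrt{H}$
$T{\left(F \right)} = \frac{\sqrt{2}}{F}$
$- 4 \left(2 + 1\right) T{\left(E{\left(3 \right)} \right)} 11 = - 4 \left(2 + 1\right) \frac{\sqrt{2}}{-2} \cdot 11 = \left(-4\right) 3 \sqrt{2} \left(- \frac{1}{2}\right) 11 = - 12 \left(- \frac{\sqrt{2}}{2}\right) 11 = 6 \sqrt{2} \cdot 11 = 66 \sqrt{2}$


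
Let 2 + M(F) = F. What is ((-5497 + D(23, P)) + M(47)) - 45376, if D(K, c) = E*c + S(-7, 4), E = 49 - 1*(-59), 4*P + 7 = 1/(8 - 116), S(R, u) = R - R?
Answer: -204069/4 ≈ -51017.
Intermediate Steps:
M(F) = -2 + F
S(R, u) = 0
P = -757/432 (P = -7/4 + 1/(4*(8 - 116)) = -7/4 + (¼)/(-108) = -7/4 + (¼)*(-1/108) = -7/4 - 1/432 = -757/432 ≈ -1.7523)
E = 108 (E = 49 + 59 = 108)
D(K, c) = 108*c (D(K, c) = 108*c + 0 = 108*c)
((-5497 + D(23, P)) + M(47)) - 45376 = ((-5497 + 108*(-757/432)) + (-2 + 47)) - 45376 = ((-5497 - 757/4) + 45) - 45376 = (-22745/4 + 45) - 45376 = -22565/4 - 45376 = -204069/4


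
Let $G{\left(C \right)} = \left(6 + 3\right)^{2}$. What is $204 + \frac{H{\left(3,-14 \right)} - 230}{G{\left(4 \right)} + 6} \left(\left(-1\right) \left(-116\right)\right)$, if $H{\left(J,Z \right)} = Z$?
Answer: $- \frac{364}{3} \approx -121.33$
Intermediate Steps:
$G{\left(C \right)} = 81$ ($G{\left(C \right)} = 9^{2} = 81$)
$204 + \frac{H{\left(3,-14 \right)} - 230}{G{\left(4 \right)} + 6} \left(\left(-1\right) \left(-116\right)\right) = 204 + \frac{-14 - 230}{81 + 6} \left(\left(-1\right) \left(-116\right)\right) = 204 + - \frac{244}{87} \cdot 116 = 204 + \left(-244\right) \frac{1}{87} \cdot 116 = 204 - \frac{976}{3} = - \frac{364}{3}$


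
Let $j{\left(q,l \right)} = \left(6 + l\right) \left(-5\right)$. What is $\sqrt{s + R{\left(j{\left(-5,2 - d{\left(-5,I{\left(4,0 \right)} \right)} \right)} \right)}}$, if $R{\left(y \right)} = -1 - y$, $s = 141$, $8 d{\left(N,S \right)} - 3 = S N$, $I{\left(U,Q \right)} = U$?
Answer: $\frac{5 \sqrt{122}}{4} \approx 13.807$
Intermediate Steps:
$d{\left(N,S \right)} = \frac{3}{8} + \frac{N S}{8}$ ($d{\left(N,S \right)} = \frac{3}{8} + \frac{S N}{8} = \frac{3}{8} + \frac{N S}{8}$)
$j{\left(q,l \right)} = -30 - 5 l$
$\sqrt{s + R{\left(j{\left(-5,2 - d{\left(-5,I{\left(4,0 \right)} \right)} \right)} \right)}} = \sqrt{141 - \left(-29 - 5 \left(2 - \left(\frac{3}{8} + \frac{1}{8} \left(-5\right) 4\right)\right)\right)} = \sqrt{141 - \left(-29 - 5 \left(2 - \left(\frac{3}{8} - \frac{5}{2}\right)\right)\right)} = \sqrt{141 - \left(-29 - 5 \left(2 - - \frac{17}{8}\right)\right)} = \sqrt{141 - \left(-29 - 5 \left(2 + \frac{17}{8}\right)\right)} = \sqrt{141 - \left(-29 - \frac{165}{8}\right)} = \sqrt{141 - - \frac{397}{8}} = \sqrt{141 + \left(-1 + \frac{405}{8}\right)} = \sqrt{141 + \frac{397}{8}} = \sqrt{\frac{1525}{8}} = \frac{5 \sqrt{122}}{4}$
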